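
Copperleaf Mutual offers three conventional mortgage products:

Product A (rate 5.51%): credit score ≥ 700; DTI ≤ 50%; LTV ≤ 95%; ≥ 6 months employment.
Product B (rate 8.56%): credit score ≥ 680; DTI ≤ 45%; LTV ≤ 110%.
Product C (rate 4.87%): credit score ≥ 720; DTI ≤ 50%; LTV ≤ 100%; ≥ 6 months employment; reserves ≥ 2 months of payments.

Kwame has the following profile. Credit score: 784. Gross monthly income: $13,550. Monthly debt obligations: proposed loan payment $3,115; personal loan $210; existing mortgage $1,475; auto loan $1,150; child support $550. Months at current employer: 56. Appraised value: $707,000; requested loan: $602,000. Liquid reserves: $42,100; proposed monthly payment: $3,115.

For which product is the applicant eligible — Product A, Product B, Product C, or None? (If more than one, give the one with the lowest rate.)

Total debts = (3,115 + 210 + 1,475 + 1,150 + 550) = 6,500; DTI = 6,500/13,550 = 48%.
LTV = 602,000/707,000 = 85.1%.
Reserves = 42,100/3,115 = 13.5 months.
Product A: score 784 ≥ 700; DTI 48% ≤ 50%; LTV 85.1% ≤ 95%; employment 56 ≥ 6 mo → qualifies.
Product B: score 784 ≥ 680; DTI 48% > 45%; LTV 85.1% ≤ 110% → does not qualify.
Product C: score 784 ≥ 720; DTI 48% ≤ 50%; LTV 85.1% ≤ 100%; employment 56 ≥ 6 mo; reserves 13.5 ≥ 2 mo → qualifies.
Qualifying: Product A, Product C. Lowest rate is 4.87% → Product C.

Product C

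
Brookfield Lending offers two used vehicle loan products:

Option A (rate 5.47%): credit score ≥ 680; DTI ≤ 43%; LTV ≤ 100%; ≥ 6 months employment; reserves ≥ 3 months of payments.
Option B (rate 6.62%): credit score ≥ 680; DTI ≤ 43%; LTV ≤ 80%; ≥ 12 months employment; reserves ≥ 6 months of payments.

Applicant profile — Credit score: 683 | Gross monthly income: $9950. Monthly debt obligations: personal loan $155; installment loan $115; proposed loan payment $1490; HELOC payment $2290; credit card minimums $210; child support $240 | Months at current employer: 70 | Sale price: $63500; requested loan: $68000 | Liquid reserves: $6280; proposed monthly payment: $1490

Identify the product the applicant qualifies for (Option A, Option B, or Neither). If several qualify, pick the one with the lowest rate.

Neither

Total debts = (155 + 115 + 1,490 + 2,290 + 210 + 240) = 4,500; DTI = 4,500/9,950 = 45.2%.
LTV = 68,000/63,500 = 107.1%.
Reserves = 6,280/1,490 = 4.2 months.
Option A: score 683 ≥ 680; DTI 45.2% > 43%; LTV 107.1% > 100%; employment 70 ≥ 6 mo; reserves 4.2 ≥ 3 mo → does not qualify.
Option B: score 683 ≥ 680; DTI 45.2% > 43%; LTV 107.1% > 80%; employment 70 ≥ 12 mo; reserves 4.2 < 6 mo → does not qualify.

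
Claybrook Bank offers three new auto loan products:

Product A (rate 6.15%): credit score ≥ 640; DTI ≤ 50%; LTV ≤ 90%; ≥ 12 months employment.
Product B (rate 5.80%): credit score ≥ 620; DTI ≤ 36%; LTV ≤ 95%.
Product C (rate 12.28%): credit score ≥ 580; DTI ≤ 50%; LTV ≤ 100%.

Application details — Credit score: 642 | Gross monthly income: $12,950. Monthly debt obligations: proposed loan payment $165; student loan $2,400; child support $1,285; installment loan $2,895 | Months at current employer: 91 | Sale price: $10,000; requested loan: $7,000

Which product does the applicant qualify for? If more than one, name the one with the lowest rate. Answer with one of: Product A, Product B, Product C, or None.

None

Total debts = (165 + 2,400 + 1,285 + 2,895) = 6,745; DTI = 6,745/12,950 = 52.1%.
LTV = 7,000/10,000 = 70%.
Product A: score 642 ≥ 640; DTI 52.1% > 50%; LTV 70% ≤ 90%; employment 91 ≥ 12 mo → does not qualify.
Product B: score 642 ≥ 620; DTI 52.1% > 36%; LTV 70% ≤ 95% → does not qualify.
Product C: score 642 ≥ 580; DTI 52.1% > 50%; LTV 70% ≤ 100% → does not qualify.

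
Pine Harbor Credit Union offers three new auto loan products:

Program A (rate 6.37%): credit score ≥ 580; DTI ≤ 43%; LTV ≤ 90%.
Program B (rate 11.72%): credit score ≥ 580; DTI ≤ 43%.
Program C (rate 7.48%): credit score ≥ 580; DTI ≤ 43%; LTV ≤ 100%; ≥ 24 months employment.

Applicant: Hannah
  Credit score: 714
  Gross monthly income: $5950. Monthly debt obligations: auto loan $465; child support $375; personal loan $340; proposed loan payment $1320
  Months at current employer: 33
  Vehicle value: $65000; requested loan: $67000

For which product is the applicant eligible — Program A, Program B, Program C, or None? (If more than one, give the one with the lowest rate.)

Total debts = (465 + 375 + 340 + 1,320) = 2,500; DTI = 2,500/5,950 = 42%.
LTV = 67,000/65,000 = 103.1%.
Program A: score 714 ≥ 580; DTI 42% ≤ 43%; LTV 103.1% > 90% → does not qualify.
Program B: score 714 ≥ 580; DTI 42% ≤ 43% → qualifies.
Program C: score 714 ≥ 580; DTI 42% ≤ 43%; LTV 103.1% > 100%; employment 33 ≥ 24 mo → does not qualify.

Program B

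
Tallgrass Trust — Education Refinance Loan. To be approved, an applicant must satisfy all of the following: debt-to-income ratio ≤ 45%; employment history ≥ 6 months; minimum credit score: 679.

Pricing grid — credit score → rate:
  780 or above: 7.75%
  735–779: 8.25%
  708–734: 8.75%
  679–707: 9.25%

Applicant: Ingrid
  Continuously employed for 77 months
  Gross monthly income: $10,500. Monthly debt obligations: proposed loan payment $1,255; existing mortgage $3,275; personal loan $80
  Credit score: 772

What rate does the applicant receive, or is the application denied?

Credit score 772 ≥ 679 (meets minimum)
Employment 77 ≥ 6 months
Total monthly debts = (1,255 + 3,275 + 80) = 4,610. DTI: 4,610 ÷ 10,500 = 43.9%, within the 45% cap
All requirements met. Score 772 falls in the 735–779 tier → 8.25%.

Approved at 8.25%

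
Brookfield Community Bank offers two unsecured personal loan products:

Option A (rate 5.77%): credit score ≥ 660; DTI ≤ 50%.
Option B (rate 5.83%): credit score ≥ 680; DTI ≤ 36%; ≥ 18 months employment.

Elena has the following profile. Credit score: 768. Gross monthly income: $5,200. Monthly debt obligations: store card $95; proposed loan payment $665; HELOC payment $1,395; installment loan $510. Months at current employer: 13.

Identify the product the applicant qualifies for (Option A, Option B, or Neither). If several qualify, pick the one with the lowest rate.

Total debts = (95 + 665 + 1,395 + 510) = 2,665; DTI = 2,665/5,200 = 51.2%.
Option A: score 768 ≥ 660; DTI 51.2% > 50% → does not qualify.
Option B: score 768 ≥ 680; DTI 51.2% > 36%; employment 13 < 18 mo → does not qualify.

Neither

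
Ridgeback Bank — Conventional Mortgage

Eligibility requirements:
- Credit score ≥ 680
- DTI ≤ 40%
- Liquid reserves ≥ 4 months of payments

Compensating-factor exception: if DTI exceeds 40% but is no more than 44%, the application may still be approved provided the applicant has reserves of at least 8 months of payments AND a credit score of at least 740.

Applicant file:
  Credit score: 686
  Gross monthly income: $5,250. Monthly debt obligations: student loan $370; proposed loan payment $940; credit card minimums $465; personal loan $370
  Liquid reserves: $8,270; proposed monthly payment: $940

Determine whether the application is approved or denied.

Denied

Credit score 686 ≥ 680 (meets base)
Total debts = (370 + 940 + 465 + 370) = 2,145. DTI = 2,145/5,250 = 40.9% > 40% — standard DTI limit exceeded.
Reserves = 8,270/940 = 8.8 months ≥ 4
DTI 40.9% is within the 40%–44% exception band; checking compensating factors.
Reserves 8.8 ≥ 8 months; credit score 686 < 740.
Override conditions not both satisfied; exception does not apply.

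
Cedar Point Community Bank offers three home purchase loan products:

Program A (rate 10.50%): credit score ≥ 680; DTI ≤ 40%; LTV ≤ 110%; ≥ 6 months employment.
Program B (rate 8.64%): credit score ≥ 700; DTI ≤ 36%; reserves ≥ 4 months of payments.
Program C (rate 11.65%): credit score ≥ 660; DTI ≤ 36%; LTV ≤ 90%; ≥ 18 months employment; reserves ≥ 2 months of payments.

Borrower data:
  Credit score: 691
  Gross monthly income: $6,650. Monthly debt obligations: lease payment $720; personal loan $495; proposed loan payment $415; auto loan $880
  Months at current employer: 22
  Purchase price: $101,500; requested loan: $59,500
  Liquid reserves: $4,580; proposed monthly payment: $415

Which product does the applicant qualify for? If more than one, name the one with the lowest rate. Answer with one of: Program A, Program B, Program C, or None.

Total debts = (720 + 495 + 415 + 880) = 2,510; DTI = 2,510/6,650 = 37.7%.
LTV = 59,500/101,500 = 58.6%.
Reserves = 4,580/415 = 11.0 months.
Program A: score 691 ≥ 680; DTI 37.7% ≤ 40%; LTV 58.6% ≤ 110%; employment 22 ≥ 6 mo → qualifies.
Program B: score 691 < 700; DTI 37.7% > 36%; reserves 11.0 ≥ 4 mo → does not qualify.
Program C: score 691 ≥ 660; DTI 37.7% > 36%; LTV 58.6% ≤ 90%; employment 22 ≥ 18 mo; reserves 11.0 ≥ 2 mo → does not qualify.

Program A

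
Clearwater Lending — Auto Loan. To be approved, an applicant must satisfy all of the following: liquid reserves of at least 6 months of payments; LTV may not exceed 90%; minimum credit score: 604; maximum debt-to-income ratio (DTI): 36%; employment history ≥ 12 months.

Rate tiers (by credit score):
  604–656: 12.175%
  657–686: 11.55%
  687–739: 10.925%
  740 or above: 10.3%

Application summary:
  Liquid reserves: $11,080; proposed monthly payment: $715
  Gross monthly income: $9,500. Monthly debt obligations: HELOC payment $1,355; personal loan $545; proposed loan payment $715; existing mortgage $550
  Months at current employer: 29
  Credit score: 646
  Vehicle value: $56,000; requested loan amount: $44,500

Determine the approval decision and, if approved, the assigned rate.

Approved at 12.175%

Credit score 646 ≥ 604 (meets minimum)
Employment 29 ≥ 12 months
Reserves = 11,080/715 = 15.5 months ≥ 6
Loan-to-value = 44,500/56,000 = 79.5% — pass (90% max)
Total monthly debts = (1,355 + 545 + 715 + 550) = 3,165. Debt-to-income = 3,165/9,500 = 33.3% — meets 36% limit
All requirements met. Score 646 falls in the 604–656 tier → 12.175%.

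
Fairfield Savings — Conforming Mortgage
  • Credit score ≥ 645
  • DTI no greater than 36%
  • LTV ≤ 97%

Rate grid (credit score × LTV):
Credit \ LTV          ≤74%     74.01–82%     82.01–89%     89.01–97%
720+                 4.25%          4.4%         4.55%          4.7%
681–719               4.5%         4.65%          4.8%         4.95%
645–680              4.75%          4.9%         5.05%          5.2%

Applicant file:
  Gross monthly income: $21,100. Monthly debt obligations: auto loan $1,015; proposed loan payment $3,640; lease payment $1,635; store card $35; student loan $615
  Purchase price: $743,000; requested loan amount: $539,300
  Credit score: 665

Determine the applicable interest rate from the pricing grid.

4.75%

Credit score 665 ≥ 645; Total monthly debts = (1,015 + 3,640 + 1,635 + 35 + 615) = 6,940. DTI: 6,940 ÷ 21,100 = 32.9%, within the 36% cap
LTV: 539,300 ÷ 743,000 = 72.6%, within 97% cap
Score 665 is in the 645–680 band; LTV 72.6% is in the ≤74% band → 4.75%.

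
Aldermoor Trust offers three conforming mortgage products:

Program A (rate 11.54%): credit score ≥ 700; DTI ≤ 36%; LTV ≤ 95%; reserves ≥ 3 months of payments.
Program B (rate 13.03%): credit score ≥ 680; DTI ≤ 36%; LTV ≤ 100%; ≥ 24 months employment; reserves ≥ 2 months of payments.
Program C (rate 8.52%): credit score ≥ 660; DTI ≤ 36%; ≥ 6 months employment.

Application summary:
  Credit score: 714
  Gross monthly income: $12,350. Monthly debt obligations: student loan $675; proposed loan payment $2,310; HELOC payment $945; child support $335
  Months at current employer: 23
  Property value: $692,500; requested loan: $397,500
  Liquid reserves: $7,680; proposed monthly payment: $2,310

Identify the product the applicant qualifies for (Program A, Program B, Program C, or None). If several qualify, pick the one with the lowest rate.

Program C

Total debts = (675 + 2,310 + 945 + 335) = 4,265; DTI = 4,265/12,350 = 34.5%.
LTV = 397,500/692,500 = 57.4%.
Reserves = 7,680/2,310 = 3.3 months.
Program A: score 714 ≥ 700; DTI 34.5% ≤ 36%; LTV 57.4% ≤ 95%; reserves 3.3 ≥ 3 mo → qualifies.
Program B: score 714 ≥ 680; DTI 34.5% ≤ 36%; LTV 57.4% ≤ 100%; employment 23 < 24 mo; reserves 3.3 ≥ 2 mo → does not qualify.
Program C: score 714 ≥ 660; DTI 34.5% ≤ 36%; employment 23 ≥ 6 mo → qualifies.
Qualifying: Program A, Program C. Lowest rate is 8.52% → Program C.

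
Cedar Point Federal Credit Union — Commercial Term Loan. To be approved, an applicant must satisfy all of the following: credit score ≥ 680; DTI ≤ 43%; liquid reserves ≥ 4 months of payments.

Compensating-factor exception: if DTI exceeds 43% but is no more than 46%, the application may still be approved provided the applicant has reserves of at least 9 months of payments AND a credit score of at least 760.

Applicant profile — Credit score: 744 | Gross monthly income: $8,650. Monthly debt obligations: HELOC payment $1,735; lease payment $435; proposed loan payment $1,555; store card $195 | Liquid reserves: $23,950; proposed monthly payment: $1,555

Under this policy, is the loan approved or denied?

Credit score 744 ≥ 680 (meets base)
Total debts = (1,735 + 435 + 1,555 + 195) = 3,920. DTI: 3,920 ÷ 8,650 = 45.3%, over the 43% base limit.
Reserves = 23,950/1,555 = 15.4 months ≥ 4
45.3% falls in the override range (43%–46%), so the compensating-factor test applies.
Reserves 15.4 ≥ 9 months; credit score 744 < 760.
Override conditions not both satisfied; exception does not apply.

Denied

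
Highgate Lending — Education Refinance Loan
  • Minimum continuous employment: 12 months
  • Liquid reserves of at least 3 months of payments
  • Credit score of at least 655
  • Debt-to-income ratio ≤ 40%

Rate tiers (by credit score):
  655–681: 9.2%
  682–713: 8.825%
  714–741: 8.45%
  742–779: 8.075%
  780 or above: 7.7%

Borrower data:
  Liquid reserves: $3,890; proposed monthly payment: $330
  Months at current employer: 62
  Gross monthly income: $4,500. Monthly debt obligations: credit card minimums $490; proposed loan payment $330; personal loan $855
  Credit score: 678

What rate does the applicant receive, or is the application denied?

Credit score 678 ≥ 655 (meets minimum)
Liquid reserves cover 3,890/330 = 11.8 months — ≥ 3 required
Total monthly debts = (490 + 330 + 855) = 1,675. DTI: 1,675 ÷ 4,500 = 37.2%, within the 40% cap
Employment 62 ≥ 12 months
All requirements met. Score 678 falls in the 655–681 tier → 9.2%.

Approved at 9.2%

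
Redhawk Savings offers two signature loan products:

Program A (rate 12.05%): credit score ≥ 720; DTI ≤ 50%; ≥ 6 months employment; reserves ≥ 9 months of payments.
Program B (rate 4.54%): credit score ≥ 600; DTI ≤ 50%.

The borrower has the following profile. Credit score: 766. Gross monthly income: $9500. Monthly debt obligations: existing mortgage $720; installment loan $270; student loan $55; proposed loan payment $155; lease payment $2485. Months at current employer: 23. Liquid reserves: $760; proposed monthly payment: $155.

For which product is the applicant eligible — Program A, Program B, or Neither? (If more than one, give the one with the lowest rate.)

Program B

Total debts = (720 + 270 + 55 + 155 + 2,485) = 3,685; DTI = 3,685/9,500 = 38.8%.
Reserves = 760/155 = 4.9 months.
Program A: score 766 ≥ 720; DTI 38.8% ≤ 50%; employment 23 ≥ 6 mo; reserves 4.9 < 9 mo → does not qualify.
Program B: score 766 ≥ 600; DTI 38.8% ≤ 50% → qualifies.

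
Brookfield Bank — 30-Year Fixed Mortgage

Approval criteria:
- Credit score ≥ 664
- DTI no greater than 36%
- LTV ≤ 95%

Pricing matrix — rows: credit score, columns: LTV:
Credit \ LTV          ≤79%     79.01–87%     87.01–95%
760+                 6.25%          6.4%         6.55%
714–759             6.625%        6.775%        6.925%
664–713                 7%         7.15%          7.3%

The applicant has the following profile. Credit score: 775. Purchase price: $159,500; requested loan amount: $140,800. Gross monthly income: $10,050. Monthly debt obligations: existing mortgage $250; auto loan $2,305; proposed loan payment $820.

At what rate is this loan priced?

Credit score 775 ≥ 664; Total monthly debts = (250 + 2,305 + 820) = 3,375. DTI: 3,375 ÷ 10,050 = 33.6%, within the 36% cap
LTV: 140,800 ÷ 159,500 = 88.3%, within 95% cap
Score 775 is in the 760+ band; LTV 88.3% is in the 87.01–95% band → 6.55%.

6.55%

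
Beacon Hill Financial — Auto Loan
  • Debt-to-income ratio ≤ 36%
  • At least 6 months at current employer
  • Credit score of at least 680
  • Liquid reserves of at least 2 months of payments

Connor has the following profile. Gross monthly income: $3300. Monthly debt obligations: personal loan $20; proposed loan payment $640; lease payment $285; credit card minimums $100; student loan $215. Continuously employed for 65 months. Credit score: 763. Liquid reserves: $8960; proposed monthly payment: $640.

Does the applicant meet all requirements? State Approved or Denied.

Denied

Total monthly debts = (20 + 640 + 285 + 100 + 215) = 1,260. DTI = 1,260/3,300 = 38.2% > 36%
Employment 65 ≥ 6 months
Credit score 763 ≥ 680 (meets)
Reserves: 8,960 ÷ 640 = 14.0 months (meets 2-month minimum)
Fails on DTI.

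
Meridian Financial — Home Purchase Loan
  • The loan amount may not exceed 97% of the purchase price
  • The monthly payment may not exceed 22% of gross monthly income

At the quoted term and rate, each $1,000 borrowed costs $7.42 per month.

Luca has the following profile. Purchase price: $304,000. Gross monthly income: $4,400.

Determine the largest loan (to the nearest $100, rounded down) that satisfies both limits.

$130,400

Payment cap: 22% × $4,400 = $968/month.
At $7.42 per $1,000, that supports 968/7.42 × 1,000 ≈ $130,458 → $130,400.
LTV cap: 97% × $304,000 = $294,880 → $294,800.
Binding constraint: payment-to-income.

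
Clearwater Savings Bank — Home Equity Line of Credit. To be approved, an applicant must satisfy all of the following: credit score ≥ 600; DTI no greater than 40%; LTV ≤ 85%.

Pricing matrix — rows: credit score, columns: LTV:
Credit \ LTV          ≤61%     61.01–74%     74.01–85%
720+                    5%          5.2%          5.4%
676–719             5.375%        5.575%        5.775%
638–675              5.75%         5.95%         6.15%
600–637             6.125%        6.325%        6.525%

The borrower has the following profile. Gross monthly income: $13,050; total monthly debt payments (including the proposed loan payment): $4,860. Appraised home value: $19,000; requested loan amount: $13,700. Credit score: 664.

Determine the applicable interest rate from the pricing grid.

Credit score 664 ≥ 600; DTI: 4,860 ÷ 13,050 = 37.2%, within the 40% cap
Loan-to-value = 13,700/19,000 = 72.1% — pass (85% max)
Score 664 is in the 638–675 band; LTV 72.1% is in the 61.01–74% band → 5.95%.

5.95%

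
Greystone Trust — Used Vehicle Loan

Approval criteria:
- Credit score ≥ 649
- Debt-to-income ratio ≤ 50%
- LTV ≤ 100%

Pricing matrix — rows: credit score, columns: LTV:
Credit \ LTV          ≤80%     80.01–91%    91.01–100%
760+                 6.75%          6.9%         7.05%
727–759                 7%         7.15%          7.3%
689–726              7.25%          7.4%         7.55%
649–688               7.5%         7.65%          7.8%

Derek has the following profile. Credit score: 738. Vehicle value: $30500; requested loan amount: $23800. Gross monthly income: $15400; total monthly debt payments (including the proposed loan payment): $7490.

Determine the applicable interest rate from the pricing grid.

7%

Credit score 738 ≥ 649; DTI = 7,490/15,400 = 48.6% ≤ 50%
Loan-to-value = 23,800/30,500 = 78% — pass (100% max)
Score 738 is in the 727–759 band; LTV 78% is in the ≤80% band → 7%.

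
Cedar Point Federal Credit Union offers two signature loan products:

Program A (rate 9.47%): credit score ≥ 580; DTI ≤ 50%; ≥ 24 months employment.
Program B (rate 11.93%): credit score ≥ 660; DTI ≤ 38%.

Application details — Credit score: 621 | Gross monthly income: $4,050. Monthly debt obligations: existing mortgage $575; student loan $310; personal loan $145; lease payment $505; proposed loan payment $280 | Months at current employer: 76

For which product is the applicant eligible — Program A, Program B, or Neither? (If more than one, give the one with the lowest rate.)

Total debts = (575 + 310 + 145 + 505 + 280) = 1,815; DTI = 1,815/4,050 = 44.8%.
Program A: score 621 ≥ 580; DTI 44.8% ≤ 50%; employment 76 ≥ 24 mo → qualifies.
Program B: score 621 < 660; DTI 44.8% > 38% → does not qualify.

Program A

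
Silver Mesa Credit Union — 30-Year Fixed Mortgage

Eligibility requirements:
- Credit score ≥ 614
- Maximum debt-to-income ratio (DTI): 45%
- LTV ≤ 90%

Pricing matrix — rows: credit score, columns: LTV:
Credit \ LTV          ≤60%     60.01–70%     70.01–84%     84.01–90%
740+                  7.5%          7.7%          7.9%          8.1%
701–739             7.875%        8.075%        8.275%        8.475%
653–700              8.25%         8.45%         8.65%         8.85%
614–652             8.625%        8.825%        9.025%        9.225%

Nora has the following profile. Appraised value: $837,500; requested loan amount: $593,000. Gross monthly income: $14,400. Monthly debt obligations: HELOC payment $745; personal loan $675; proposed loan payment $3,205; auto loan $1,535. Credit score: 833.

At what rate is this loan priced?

7.9%

Credit score 833 ≥ 614; Total monthly debts = (745 + 675 + 3,205 + 1,535) = 6,160. Debt-to-income = 6,160/14,400 = 42.8% — meets 45% limit
LTV: 593,000 ÷ 837,500 = 70.8%, within 90% cap
Credit 833 → row 740+; LTV 70.8% → column 70.01–84%. Grid cell → 7.9%.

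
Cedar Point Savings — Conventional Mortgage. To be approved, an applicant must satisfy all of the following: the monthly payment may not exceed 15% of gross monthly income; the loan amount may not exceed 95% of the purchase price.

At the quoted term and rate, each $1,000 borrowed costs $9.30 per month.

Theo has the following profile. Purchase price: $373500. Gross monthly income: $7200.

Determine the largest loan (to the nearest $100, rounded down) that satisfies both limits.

Payment cap: 15% × $7,200 = $1,080/month.
At $9.30 per $1,000, that supports 1,080/9.30 × 1,000 ≈ $116,129 → $116,100.
LTV cap: 95% × $373,500 = $354,825 → $354,800.
Binding constraint: payment-to-income.

$116,100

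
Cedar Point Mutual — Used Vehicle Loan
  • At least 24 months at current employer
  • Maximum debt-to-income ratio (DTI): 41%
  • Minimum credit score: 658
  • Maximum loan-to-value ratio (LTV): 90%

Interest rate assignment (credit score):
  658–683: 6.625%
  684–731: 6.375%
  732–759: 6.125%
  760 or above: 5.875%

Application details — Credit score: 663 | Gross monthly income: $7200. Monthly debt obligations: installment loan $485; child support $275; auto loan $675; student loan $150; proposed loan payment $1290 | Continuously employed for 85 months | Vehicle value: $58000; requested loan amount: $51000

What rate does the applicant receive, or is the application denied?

Approved at 6.625%

Credit score 663 ≥ 658 (meets minimum)
Total monthly debts = (485 + 275 + 675 + 150 + 1,290) = 2,875. Debt-to-income = 2,875/7,200 = 39.9% — meets 41% limit
LTV: 51,000 ÷ 58,000 = 87.9%, within 90% cap
Employment 85 ≥ 24 months
All requirements met. Score 663 falls in the 658–683 tier → 6.625%.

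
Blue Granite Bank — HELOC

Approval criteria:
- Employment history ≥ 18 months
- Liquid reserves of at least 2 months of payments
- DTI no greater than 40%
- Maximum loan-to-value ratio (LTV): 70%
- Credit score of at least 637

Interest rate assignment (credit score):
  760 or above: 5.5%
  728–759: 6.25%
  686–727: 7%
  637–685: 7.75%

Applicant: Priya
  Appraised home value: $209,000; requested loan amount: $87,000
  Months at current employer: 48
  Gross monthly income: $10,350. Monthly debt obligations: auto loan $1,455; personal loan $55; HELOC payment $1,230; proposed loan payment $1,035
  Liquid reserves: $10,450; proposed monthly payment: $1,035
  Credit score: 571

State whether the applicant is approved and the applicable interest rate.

Credit score 571 < 637 (below minimum)
Total monthly debts = (1,455 + 55 + 1,230 + 1,035) = 3,775. DTI: 3,775 ÷ 10,350 = 36.5%, within the 40% cap
Loan-to-value = 87,000/209,000 = 41.6% — pass (70% max)
Employment 48 ≥ 18 months
Reserves = 10,450/1,035 = 10.1 months ≥ 2
Not all requirements met → denied.

Denied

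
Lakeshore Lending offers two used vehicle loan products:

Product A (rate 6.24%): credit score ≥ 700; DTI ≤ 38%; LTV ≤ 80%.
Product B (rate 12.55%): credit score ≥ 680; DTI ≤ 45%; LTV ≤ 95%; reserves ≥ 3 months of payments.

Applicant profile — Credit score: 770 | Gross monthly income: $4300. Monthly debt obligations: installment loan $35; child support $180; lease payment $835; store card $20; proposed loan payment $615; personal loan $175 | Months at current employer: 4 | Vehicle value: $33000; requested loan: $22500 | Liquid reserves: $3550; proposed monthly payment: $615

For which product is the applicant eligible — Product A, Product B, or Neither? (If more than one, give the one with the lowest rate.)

Total debts = (35 + 180 + 835 + 20 + 615 + 175) = 1,860; DTI = 1,860/4,300 = 43.3%.
LTV = 22,500/33,000 = 68.2%.
Reserves = 3,550/615 = 5.8 months.
Product A: score 770 ≥ 700; DTI 43.3% > 38%; LTV 68.2% ≤ 80% → does not qualify.
Product B: score 770 ≥ 680; DTI 43.3% ≤ 45%; LTV 68.2% ≤ 95%; reserves 5.8 ≥ 3 mo → qualifies.

Product B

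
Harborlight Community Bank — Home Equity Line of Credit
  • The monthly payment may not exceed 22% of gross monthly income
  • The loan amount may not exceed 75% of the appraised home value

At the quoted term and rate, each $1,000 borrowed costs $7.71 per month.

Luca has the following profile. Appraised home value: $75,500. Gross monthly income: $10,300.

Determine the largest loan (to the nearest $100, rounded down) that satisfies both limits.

Payment cap: 22% × $10,300 = $2,266/month.
At $7.71 per $1,000, that supports 2,266/7.71 × 1,000 ≈ $293,904 → $293,900.
LTV cap: 75% × $75,500 = $56,625 → $56,600.
Binding constraint: loan-to-value.

$56,600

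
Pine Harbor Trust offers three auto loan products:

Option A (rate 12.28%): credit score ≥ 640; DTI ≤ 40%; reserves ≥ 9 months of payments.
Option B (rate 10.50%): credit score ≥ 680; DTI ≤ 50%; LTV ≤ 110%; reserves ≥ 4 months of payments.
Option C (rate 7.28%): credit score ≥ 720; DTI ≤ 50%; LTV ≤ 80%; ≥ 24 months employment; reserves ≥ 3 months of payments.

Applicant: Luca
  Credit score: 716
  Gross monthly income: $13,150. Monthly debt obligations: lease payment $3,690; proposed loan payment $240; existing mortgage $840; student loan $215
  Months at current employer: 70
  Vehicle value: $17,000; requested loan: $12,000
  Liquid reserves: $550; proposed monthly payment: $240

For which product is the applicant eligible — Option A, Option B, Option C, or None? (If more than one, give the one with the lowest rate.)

Total debts = (3,690 + 240 + 840 + 215) = 4,985; DTI = 4,985/13,150 = 37.9%.
LTV = 12,000/17,000 = 70.6%.
Reserves = 550/240 = 2.3 months.
Option A: score 716 ≥ 640; DTI 37.9% ≤ 40%; reserves 2.3 < 9 mo → does not qualify.
Option B: score 716 ≥ 680; DTI 37.9% ≤ 50%; LTV 70.6% ≤ 110%; reserves 2.3 < 4 mo → does not qualify.
Option C: score 716 < 720; DTI 37.9% ≤ 50%; LTV 70.6% ≤ 80%; employment 70 ≥ 24 mo; reserves 2.3 < 3 mo → does not qualify.

None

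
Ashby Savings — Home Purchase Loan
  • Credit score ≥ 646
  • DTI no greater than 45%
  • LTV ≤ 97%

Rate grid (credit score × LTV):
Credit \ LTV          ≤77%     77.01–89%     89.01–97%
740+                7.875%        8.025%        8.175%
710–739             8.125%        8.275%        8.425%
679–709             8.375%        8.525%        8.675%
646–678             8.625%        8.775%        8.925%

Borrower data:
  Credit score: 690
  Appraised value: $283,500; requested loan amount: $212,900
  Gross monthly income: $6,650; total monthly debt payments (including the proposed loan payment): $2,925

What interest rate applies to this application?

Credit score 690 ≥ 646; DTI: 2,925 ÷ 6,650 = 44%, within the 45% cap
LTV = 212,900/283,500 = 75.1% ≤ 97%
Score 690 is in the 679–709 band; LTV 75.1% is in the ≤77% band → 8.375%.

8.375%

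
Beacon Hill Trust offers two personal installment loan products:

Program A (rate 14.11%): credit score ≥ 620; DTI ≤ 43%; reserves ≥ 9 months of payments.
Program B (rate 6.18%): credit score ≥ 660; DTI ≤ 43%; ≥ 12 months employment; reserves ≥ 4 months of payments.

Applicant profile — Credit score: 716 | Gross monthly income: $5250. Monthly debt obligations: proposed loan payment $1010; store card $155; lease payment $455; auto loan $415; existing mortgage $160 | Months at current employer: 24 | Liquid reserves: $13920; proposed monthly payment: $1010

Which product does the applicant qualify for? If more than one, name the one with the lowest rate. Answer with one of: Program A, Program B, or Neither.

Program B

Total debts = (1,010 + 155 + 455 + 415 + 160) = 2,195; DTI = 2,195/5,250 = 41.8%.
Reserves = 13,920/1,010 = 13.8 months.
Program A: score 716 ≥ 620; DTI 41.8% ≤ 43%; reserves 13.8 ≥ 9 mo → qualifies.
Program B: score 716 ≥ 660; DTI 41.8% ≤ 43%; employment 24 ≥ 12 mo; reserves 13.8 ≥ 4 mo → qualifies.
Qualifying: Program A, Program B. Lowest rate is 6.18% → Program B.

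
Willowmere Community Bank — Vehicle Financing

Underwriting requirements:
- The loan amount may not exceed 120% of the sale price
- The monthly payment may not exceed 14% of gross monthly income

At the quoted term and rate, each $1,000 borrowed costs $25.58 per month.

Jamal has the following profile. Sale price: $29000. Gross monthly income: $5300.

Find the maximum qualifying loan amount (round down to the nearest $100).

Payment cap: 14% × $5,300 = $742/month.
At $25.58 per $1,000, that supports 742/25.58 × 1,000 ≈ $29,007 → $29,000.
LTV cap: 120% × $29,000 = $34,800 → $34,800.
Binding constraint: payment-to-income.

$29,000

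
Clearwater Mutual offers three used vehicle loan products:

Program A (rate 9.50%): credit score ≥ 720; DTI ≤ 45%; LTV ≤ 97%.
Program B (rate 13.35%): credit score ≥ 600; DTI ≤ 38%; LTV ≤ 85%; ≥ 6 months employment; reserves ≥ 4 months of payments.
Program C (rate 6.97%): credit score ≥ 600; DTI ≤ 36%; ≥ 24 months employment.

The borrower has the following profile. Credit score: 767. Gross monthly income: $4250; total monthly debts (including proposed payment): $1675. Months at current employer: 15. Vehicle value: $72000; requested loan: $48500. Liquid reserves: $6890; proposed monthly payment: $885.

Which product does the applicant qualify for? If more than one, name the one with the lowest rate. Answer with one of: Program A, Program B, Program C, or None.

Program A

DTI = 1,675/4,250 = 39.4%.
LTV = 48,500/72,000 = 67.4%.
Reserves = 6,890/885 = 7.8 months.
Program A: score 767 ≥ 720; DTI 39.4% ≤ 45%; LTV 67.4% ≤ 97% → qualifies.
Program B: score 767 ≥ 600; DTI 39.4% > 38%; LTV 67.4% ≤ 85%; employment 15 ≥ 6 mo; reserves 7.8 ≥ 4 mo → does not qualify.
Program C: score 767 ≥ 600; DTI 39.4% > 36%; employment 15 < 24 mo → does not qualify.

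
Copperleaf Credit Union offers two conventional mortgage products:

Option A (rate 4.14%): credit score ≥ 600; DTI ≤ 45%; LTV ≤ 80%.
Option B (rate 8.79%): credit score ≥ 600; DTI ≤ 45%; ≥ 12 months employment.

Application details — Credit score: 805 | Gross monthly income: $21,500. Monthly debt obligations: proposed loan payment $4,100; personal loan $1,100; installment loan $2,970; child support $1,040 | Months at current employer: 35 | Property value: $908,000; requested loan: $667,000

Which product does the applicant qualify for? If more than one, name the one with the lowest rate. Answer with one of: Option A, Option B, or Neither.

Total debts = (4,100 + 1,100 + 2,970 + 1,040) = 9,210; DTI = 9,210/21,500 = 42.8%.
LTV = 667,000/908,000 = 73.5%.
Option A: score 805 ≥ 600; DTI 42.8% ≤ 45%; LTV 73.5% ≤ 80% → qualifies.
Option B: score 805 ≥ 600; DTI 42.8% ≤ 45%; employment 35 ≥ 12 mo → qualifies.
Qualifying: Option A, Option B. Lowest rate is 4.14% → Option A.

Option A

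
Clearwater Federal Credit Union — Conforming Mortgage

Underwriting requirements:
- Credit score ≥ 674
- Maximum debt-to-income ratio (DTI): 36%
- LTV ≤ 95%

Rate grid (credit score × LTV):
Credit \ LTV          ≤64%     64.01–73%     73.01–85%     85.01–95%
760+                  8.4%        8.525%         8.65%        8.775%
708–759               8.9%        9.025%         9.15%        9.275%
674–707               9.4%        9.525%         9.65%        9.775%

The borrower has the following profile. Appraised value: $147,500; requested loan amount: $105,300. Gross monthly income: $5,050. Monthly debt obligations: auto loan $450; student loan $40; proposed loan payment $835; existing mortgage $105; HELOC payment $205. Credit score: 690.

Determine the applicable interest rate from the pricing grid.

9.525%

Credit score 690 ≥ 674; Total monthly debts = (450 + 40 + 835 + 105 + 205) = 1,635. DTI: 1,635 ÷ 5,050 = 32.4%, within the 36% cap
Loan-to-value = 105,300/147,500 = 71.4% — pass (95% max)
Row: 690 falls in 674–707. Column: 71.4% falls in 64.01–73%. Rate = 9.525%.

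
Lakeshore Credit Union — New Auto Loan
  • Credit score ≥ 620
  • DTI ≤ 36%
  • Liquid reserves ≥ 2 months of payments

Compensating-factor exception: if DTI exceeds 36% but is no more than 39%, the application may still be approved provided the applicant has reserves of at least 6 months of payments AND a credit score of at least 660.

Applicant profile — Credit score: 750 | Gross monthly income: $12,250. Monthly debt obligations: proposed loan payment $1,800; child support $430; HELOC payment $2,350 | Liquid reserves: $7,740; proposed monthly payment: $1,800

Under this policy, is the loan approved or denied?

Credit score 750 ≥ 620 (meets base)
Total debts = (1,800 + 430 + 2,350) = 4,580. DTI: 4,580 ÷ 12,250 = 37.4%, over the 36% base limit.
Reserves: 7,740 ÷ 1,800 = 4.3 months (meets 2-month minimum)
37.4% falls in the override range (36%–39%), so the compensating-factor test applies.
Reserves 4.3 < 6 months; credit score 750 ≥ 660.
Override conditions not both satisfied; exception does not apply.

Denied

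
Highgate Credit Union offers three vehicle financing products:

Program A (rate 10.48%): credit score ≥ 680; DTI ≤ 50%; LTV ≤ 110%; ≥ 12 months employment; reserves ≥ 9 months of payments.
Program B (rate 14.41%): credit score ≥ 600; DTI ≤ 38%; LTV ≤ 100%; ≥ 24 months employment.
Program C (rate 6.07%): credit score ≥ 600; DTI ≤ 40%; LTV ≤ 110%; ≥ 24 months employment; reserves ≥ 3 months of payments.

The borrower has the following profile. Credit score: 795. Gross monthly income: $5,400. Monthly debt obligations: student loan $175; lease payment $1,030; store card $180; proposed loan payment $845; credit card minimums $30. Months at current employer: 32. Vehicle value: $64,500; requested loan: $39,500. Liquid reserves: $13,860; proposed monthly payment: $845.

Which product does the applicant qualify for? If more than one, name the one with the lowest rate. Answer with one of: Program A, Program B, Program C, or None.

Program A

Total debts = (175 + 1,030 + 180 + 845 + 30) = 2,260; DTI = 2,260/5,400 = 41.9%.
LTV = 39,500/64,500 = 61.2%.
Reserves = 13,860/845 = 16.4 months.
Program A: score 795 ≥ 680; DTI 41.9% ≤ 50%; LTV 61.2% ≤ 110%; employment 32 ≥ 12 mo; reserves 16.4 ≥ 9 mo → qualifies.
Program B: score 795 ≥ 600; DTI 41.9% > 38%; LTV 61.2% ≤ 100%; employment 32 ≥ 24 mo → does not qualify.
Program C: score 795 ≥ 600; DTI 41.9% > 40%; LTV 61.2% ≤ 110%; employment 32 ≥ 24 mo; reserves 16.4 ≥ 3 mo → does not qualify.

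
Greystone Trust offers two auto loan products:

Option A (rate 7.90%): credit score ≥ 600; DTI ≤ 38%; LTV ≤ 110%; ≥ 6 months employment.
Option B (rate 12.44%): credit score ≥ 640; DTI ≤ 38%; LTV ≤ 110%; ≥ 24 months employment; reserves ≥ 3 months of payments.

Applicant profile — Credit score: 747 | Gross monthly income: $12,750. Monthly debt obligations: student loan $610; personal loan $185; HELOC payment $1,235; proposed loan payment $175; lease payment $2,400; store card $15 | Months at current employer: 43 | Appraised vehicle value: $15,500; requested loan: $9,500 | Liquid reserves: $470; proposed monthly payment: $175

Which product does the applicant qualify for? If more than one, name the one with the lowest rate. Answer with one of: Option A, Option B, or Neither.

Option A

Total debts = (610 + 185 + 1,235 + 175 + 2,400 + 15) = 4,620; DTI = 4,620/12,750 = 36.2%.
LTV = 9,500/15,500 = 61.3%.
Reserves = 470/175 = 2.7 months.
Option A: score 747 ≥ 600; DTI 36.2% ≤ 38%; LTV 61.3% ≤ 110%; employment 43 ≥ 6 mo → qualifies.
Option B: score 747 ≥ 640; DTI 36.2% ≤ 38%; LTV 61.3% ≤ 110%; employment 43 ≥ 24 mo; reserves 2.7 < 3 mo → does not qualify.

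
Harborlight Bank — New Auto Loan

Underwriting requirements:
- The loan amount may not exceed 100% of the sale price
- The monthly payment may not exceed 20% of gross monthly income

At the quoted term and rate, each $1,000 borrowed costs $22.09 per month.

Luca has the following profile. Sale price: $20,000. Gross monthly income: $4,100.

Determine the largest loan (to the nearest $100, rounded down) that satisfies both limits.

Payment cap: 20% × $4,100 = $820/month.
At $22.09 per $1,000, that supports 820/22.09 × 1,000 ≈ $37,120 → $37,100.
LTV cap: 100% × $20,000 = $20,000 → $20,000.
Binding constraint: loan-to-value.

$20,000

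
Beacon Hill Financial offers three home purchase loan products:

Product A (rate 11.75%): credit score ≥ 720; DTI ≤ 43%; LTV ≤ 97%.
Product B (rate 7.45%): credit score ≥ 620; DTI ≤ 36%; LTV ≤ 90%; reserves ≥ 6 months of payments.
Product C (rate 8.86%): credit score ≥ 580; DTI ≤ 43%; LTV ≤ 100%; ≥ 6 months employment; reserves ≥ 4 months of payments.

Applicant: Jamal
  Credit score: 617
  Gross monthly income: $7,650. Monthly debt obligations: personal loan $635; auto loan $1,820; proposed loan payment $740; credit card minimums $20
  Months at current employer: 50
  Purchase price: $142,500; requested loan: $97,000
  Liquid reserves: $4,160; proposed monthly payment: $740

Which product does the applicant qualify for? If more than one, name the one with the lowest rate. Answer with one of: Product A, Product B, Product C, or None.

Total debts = (635 + 1,820 + 740 + 20) = 3,215; DTI = 3,215/7,650 = 42%.
LTV = 97,000/142,500 = 68.1%.
Reserves = 4,160/740 = 5.6 months.
Product A: score 617 < 720; DTI 42% ≤ 43%; LTV 68.1% ≤ 97% → does not qualify.
Product B: score 617 < 620; DTI 42% > 36%; LTV 68.1% ≤ 90%; reserves 5.6 < 6 mo → does not qualify.
Product C: score 617 ≥ 580; DTI 42% ≤ 43%; LTV 68.1% ≤ 100%; employment 50 ≥ 6 mo; reserves 5.6 ≥ 4 mo → qualifies.

Product C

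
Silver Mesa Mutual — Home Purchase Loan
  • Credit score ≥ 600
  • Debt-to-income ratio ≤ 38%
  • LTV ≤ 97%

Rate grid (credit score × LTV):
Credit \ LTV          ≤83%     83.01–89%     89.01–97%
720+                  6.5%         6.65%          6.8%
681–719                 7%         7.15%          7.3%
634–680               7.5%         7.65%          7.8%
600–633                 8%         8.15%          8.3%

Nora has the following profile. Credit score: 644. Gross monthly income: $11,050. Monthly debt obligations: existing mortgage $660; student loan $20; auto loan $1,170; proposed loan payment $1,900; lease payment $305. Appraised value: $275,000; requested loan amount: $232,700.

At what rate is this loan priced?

7.65%

Credit score 644 ≥ 600; Total monthly debts = (660 + 20 + 1,170 + 1,900 + 305) = 4,055. DTI = 4,055/11,050 = 36.7% ≤ 38%
LTV: 232,700 ÷ 275,000 = 84.6%, within 97% cap
Score 644 is in the 634–680 band; LTV 84.6% is in the 83.01–89% band → 7.65%.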